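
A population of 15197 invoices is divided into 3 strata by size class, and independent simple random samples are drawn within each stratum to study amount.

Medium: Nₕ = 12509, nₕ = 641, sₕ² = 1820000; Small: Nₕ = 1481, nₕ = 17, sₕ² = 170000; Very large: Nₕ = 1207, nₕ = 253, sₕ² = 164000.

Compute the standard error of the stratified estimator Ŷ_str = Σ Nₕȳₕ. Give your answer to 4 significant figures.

666300

Var(Ŷ_str) = Σₕ Nₕ²(1 − fₕ)sₕ²/nₕ.
Medium: 12509²·(1 − 641/12509)·1820000/641 = 4.2151544 × 10^11.
Small: 1481²·(1 − 17/1481)·170000/17 = 2.168184 × 10^10.
Very large: 1207²·(1 − 253/1207)·164000/253 = 7.4641262 × 10^8.
Sum = 4.4394369 × 10^11.
SE = √(4.4394369 × 10^11) = 666300.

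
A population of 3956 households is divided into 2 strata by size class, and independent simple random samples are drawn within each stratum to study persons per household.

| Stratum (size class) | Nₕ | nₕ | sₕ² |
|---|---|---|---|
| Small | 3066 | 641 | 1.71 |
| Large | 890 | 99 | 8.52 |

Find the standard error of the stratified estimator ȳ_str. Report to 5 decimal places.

Var(ȳ_str) = Σₕ Wₕ²(1 − fₕ)sₕ²/nₕ with Wₕ = Nₕ/N, N = 3956.
Small: Wₕ = 0.77502528; term = 0.77502528²·(1 − 0.20906719)·1.71/641 = 0.0012673875.
Large: Wₕ = 0.22497472; term = 0.22497472²·(1 − 0.11123596)·8.52/99 = 0.0038713133.
Sum = 0.0051387008.
SE = √(0.0051387008) = 0.07168.

0.07168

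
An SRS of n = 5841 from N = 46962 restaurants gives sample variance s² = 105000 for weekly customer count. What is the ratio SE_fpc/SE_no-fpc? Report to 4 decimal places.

0.9357

f = n/N = 5841/46962 = 0.12437716.
SE_no-fpc = √(s²/n) = 4.2398554; SE_fpc = √((1−f)s²/n) = 3.9674329.
Ratio = √(1−f) = 0.93574721.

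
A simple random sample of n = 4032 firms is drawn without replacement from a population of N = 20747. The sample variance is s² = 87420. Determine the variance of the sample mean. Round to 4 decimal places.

17.4679

Under SRS without replacement, Var(ȳ) = (1 − f)·s²/n with f = n/N = 4032/20747 = 0.19434135.
Var(ȳ) = (1 − 0.19434135)·87420/4032 = 0.80565865·21.681548 = 17.467926.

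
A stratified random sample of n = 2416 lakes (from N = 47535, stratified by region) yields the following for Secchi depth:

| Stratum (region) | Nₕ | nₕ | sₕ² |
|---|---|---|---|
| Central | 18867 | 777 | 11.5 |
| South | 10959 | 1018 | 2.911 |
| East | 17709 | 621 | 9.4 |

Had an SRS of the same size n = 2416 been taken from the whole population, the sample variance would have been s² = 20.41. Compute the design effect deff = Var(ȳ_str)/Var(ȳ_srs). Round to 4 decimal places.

0.5488

Var(ȳ_str) = Σ Wₕ²(1−fₕ)sₕ²/nₕ with Wₕ = Nₕ/47535:
  Central: (18867/47535)²·(1−777/18867)·11.5/777 = 0.0022355853
  South: (10959/47535)²·(1−1018/10959)·2.911/1018 = 1.3786957 × 10^-4
  East: (17709/47535)²·(1−621/17709)·9.4/621 = 0.0020271904
  → Var(ȳ_str) = 0.0044006453.
Var(ȳ_srs) = (1 − 2416/47535)·20.41/2416 = 0.0080184798.
deff = 0.0044006453 / 0.0080184798 = 0.5488.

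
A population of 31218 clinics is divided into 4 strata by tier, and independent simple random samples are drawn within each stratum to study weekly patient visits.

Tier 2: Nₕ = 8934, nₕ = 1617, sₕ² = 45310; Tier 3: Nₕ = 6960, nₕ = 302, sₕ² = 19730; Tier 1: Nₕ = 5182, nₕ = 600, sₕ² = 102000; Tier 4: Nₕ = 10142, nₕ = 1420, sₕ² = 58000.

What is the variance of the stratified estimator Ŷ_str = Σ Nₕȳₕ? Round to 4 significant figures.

Var(Ŷ_str) = Σₕ Nₕ²(1 − fₕ)sₕ²/nₕ.
Tier 2: 8934²·(1 − 1617/8934)·45310/1617 = 1.8317367 × 10^9.
Tier 3: 6960²·(1 − 302/6960)·19730/302 = 3.0274235 × 10^9.
Tier 1: 5182²·(1 − 600/5182)·102000/600 = 4.0364671 × 10^9.
Tier 4: 10142²·(1 − 1420/10142)·58000/1420 = 3.6130946 × 10^9.
Sum = 1.2508722 × 10^10.

1.251 × 10^10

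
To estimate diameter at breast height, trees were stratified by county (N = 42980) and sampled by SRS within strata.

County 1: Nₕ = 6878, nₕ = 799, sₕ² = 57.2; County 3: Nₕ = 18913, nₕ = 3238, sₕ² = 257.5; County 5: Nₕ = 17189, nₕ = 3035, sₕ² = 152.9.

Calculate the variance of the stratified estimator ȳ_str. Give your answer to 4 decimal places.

0.0210

Var(ȳ_str) = Σₕ Wₕ²(1 − fₕ)sₕ²/nₕ with Wₕ = Nₕ/N, N = 42980.
County 1: Wₕ = 0.16002792; term = 0.16002792²·(1 − 0.11616749)·57.2/799 = 0.0016203571.
County 3: Wₕ = 0.44004188; term = 0.44004188²·(1 − 0.17120499)·257.5/3238 = 0.012762494.
County 5: Wₕ = 0.39993020; term = 0.39993020²·(1 − 0.17656641)·152.9/3035 = 0.006635074.
Sum = 0.021017925.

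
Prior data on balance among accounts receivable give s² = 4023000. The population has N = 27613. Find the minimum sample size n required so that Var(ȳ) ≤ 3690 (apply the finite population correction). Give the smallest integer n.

1049

Without fpc, n₀ = s²/D = 4023000/3690 = 1090.2439.
With fpc, (1 − n/N)·s²/n ≤ D requires n ≥ n₀/(1 + n₀/N) = 1090.2439/(1 + 1090.2439/27613) = 1048.8328.
Rounding up, n = 1049.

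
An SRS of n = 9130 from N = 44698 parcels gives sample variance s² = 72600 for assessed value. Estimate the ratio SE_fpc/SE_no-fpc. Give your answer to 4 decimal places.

f = n/N = 9130/44698 = 0.20425970.
SE_no-fpc = √(s²/n) = 2.8198949; SE_fpc = √((1−f)s²/n) = 2.5154669.
Ratio = √(1−f) = 0.89204277.

0.8920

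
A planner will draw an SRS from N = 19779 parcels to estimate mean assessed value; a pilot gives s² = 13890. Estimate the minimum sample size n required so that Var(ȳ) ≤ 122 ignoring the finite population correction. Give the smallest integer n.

Without fpc, n₀ = s²/D = 13890/122 = 113.8525.
Rounding up, n = 114.

114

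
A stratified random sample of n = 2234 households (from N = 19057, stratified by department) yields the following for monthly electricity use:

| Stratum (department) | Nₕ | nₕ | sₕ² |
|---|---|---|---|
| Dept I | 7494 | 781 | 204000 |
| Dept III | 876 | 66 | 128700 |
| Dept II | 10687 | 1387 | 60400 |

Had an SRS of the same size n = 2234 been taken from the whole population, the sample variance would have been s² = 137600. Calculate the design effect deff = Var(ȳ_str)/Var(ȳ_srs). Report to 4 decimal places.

Var(ȳ_str) = Σ Wₕ²(1−fₕ)sₕ²/nₕ with Wₕ = Nₕ/19057:
  Dept I: (7494/19057)²·(1−781/7494)·204000/781 = 36.182653
  Dept III: (876/19057)²·(1−66/876)·128700/66 = 3.8099096
  Dept II: (10687/19057)²·(1−1387/10687)·60400/1387 = 11.917637
  → Var(ȳ_str) = 51.9102.
Var(ȳ_srs) = (1 − 2234/19057)·137600/2234 = 54.37311.
deff = 51.9102 / 54.37311 = 0.9547.

0.9547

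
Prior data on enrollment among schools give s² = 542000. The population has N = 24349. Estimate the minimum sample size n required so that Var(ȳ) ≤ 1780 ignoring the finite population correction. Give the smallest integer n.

Without fpc, n₀ = s²/D = 542000/1780 = 304.4944.
Rounding up, n = 305.

305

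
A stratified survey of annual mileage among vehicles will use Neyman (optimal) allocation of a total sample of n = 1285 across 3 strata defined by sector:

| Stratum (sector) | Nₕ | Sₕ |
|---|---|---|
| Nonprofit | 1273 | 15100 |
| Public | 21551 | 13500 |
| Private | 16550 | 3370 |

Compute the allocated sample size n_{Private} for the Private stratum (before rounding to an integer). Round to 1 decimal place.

Neyman allocation: nₕ = n·NₕSₕ / Σⱼ NⱼSⱼ.
Σ NⱼSⱼ = 1273·15100 + 21551·13500 + 16550·3370 = 3.659343 × 10^8.
n_{Private} = 1285·16550·3370 / (3.659343 × 10^8) = 195.9.

195.9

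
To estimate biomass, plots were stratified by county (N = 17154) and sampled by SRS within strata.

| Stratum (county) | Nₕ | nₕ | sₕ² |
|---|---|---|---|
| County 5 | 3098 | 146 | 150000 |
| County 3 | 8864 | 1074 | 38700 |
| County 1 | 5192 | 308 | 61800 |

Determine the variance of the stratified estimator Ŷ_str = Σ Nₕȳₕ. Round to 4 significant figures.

Var(Ŷ_str) = Σₕ Nₕ²(1 − fₕ)sₕ²/nₕ.
County 5: 3098²·(1 − 146/3098)·150000/146 = 9.3958521 × 10^9.
County 3: 8864²·(1 − 1074/8864)·38700/1074 = 2.4881347 × 10^9.
County 1: 5192²·(1 − 308/5192)·61800/308 = 5.0880117 × 10^9.
Sum = 1.6971999 × 10^10.

1.697 × 10^10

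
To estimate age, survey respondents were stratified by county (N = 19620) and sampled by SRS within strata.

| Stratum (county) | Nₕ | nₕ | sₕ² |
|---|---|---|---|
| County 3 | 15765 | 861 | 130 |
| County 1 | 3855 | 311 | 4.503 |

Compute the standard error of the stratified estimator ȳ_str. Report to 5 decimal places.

0.30442

Var(ȳ_str) = Σₕ Wₕ²(1 − fₕ)sₕ²/nₕ with Wₕ = Nₕ/N, N = 19620.
County 3: Wₕ = 0.80351682; term = 0.80351682²·(1 − 0.05461465)·130/861 = 0.092159267.
County 1: Wₕ = 0.19648318; term = 0.19648318²·(1 − 0.08067445)·4.503/311 = 5.1387992 × 10^-4.
Sum = 0.092673147.
SE = √(0.092673147) = 0.30442.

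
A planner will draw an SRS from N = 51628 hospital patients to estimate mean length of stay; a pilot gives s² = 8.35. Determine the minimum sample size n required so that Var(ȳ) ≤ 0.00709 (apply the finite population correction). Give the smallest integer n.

Without fpc, n₀ = s²/D = 8.35/0.00709 = 1177.7151.
With fpc, (1 − n/N)·s²/n ≤ D requires n ≥ n₀/(1 + n₀/N) = 1177.7151/(1 + 1177.7151/51628) = 1151.4488.
Rounding up, n = 1152.

1152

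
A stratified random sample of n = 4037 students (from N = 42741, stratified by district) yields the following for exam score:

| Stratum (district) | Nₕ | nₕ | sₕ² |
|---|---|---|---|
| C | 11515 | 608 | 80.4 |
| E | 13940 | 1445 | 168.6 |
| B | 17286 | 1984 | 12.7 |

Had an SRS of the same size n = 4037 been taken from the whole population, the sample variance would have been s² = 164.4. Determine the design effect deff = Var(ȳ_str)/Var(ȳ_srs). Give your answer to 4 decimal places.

0.5733

Var(ȳ_str) = Σ Wₕ²(1−fₕ)sₕ²/nₕ with Wₕ = Nₕ/42741:
  C: (11515/42741)²·(1−608/11515)·80.4/608 = 0.0090914335
  E: (13940/42741)²·(1−1445/13940)·168.6/1445 = 0.011124984
  B: (17286/42741)²·(1−1984/17286)·12.7/1984 = 9.2686269 × 10^-4
  → Var(ȳ_str) = 0.02114328.
Var(ȳ_srs) = (1 − 4037/42741)·164.4/4037 = 0.036876886.
deff = 0.02114328 / 0.036876886 = 0.5733.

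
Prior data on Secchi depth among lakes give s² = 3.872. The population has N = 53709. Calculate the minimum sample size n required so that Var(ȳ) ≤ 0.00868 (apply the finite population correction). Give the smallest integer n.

Without fpc, n₀ = s²/D = 3.872/0.00868 = 446.0829.
With fpc, (1 − n/N)·s²/n ≤ D requires n ≥ n₀/(1 + n₀/N) = 446.0829/(1 + 446.0829/53709) = 442.4085.
Rounding up, n = 443.

443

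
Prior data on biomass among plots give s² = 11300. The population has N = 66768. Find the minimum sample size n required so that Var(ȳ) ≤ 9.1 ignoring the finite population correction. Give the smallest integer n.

1242

Without fpc, n₀ = s²/D = 11300/9.1 = 1241.7582.
Rounding up, n = 1242.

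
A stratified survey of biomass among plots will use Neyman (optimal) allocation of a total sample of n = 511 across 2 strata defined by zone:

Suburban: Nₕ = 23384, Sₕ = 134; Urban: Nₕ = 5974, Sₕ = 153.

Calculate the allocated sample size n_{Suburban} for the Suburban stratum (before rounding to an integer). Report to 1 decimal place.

395.6

Neyman allocation: nₕ = n·NₕSₕ / Σⱼ NⱼSⱼ.
Σ NⱼSⱼ = 23384·134 + 5974·153 = 4.047478 × 10^6.
n_{Suburban} = 511·23384·134 / (4.047478 × 10^6) = 395.6.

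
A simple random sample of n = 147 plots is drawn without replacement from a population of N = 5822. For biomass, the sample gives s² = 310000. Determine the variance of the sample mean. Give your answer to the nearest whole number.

2056

Under SRS without replacement, Var(ȳ) = (1 − f)·s²/n with f = n/N = 147/5822 = 0.02524906.
Var(ȳ) = (1 − 0.02524906)·310000/147 = 0.97475094·2108.8435 = 2055.5972.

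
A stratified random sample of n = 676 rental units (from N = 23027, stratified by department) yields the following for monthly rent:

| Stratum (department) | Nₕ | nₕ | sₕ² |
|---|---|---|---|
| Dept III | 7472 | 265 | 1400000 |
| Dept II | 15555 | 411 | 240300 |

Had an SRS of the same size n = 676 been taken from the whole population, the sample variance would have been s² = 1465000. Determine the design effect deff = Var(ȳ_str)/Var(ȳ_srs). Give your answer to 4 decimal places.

Var(ȳ_str) = Σ Wₕ²(1−fₕ)sₕ²/nₕ with Wₕ = Nₕ/23027:
  Dept III: (7472/23027)²·(1−265/7472)·1400000/265 = 536.53595
  Dept II: (15555/23027)²·(1−411/15555)·240300/411 = 259.74539
  → Var(ȳ_str) = 796.28134.
Var(ȳ_srs) = (1 − 676/23027)·1465000/676 = 2103.5388.
deff = 796.28134 / 2103.5388 = 0.3785.

0.3785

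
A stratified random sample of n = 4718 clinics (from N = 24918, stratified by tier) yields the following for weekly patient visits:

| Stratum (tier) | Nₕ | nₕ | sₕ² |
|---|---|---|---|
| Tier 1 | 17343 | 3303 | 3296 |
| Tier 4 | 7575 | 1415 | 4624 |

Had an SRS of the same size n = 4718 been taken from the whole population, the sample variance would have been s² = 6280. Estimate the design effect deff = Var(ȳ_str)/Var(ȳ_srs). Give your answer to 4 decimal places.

Var(ȳ_str) = Σ Wₕ²(1−fₕ)sₕ²/nₕ with Wₕ = Nₕ/24918:
  Tier 1: (17343/24918)²·(1−3303/17343)·3296/3303 = 0.39133041
  Tier 4: (7575/24918)²·(1−1415/7575)·4624/1415 = 0.24558304
  → Var(ȳ_str) = 0.63691345.
Var(ȳ_srs) = (1 − 4718/24918)·6280/4718 = 1.0790458.
deff = 0.63691345 / 1.0790458 = 0.5903.

0.5903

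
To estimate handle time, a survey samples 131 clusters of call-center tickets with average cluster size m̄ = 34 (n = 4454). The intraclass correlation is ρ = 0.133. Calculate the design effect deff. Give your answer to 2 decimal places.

deff = 1 + (34 − 1)·0.133 = 1 + 4.389 = 5.389.

5.39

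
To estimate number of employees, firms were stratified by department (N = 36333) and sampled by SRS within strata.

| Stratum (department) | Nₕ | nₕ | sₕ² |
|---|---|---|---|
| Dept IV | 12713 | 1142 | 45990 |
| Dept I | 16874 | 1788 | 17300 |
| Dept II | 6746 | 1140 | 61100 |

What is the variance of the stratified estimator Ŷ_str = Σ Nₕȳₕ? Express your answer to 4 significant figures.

1.041 × 10^10

Var(Ŷ_str) = Σₕ Nₕ²(1 − fₕ)sₕ²/nₕ.
Dept IV: 12713²·(1 − 1142/12713)·45990/1142 = 5.9240163 × 10^9.
Dept I: 16874²·(1 − 1788/16874)·17300/1788 = 2.4630359 × 10^9.
Dept II: 6746²·(1 − 1140/6746)·61100/1140 = 2.0269162 × 10^9.
Sum = 1.0413968 × 10^10.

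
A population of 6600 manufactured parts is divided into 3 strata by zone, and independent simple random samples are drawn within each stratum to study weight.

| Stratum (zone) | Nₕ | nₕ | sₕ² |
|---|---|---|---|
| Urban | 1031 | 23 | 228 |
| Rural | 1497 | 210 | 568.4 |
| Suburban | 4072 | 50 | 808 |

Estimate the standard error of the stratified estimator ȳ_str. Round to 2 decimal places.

2.54

Var(ȳ_str) = Σₕ Wₕ²(1 − fₕ)sₕ²/nₕ with Wₕ = Nₕ/N, N = 6600.
Urban: Wₕ = 0.15621212; term = 0.15621212²·(1 − 0.02230844)·228/23 = 0.23650392.
Rural: Wₕ = 0.22681818; term = 0.22681818²·(1 − 0.14028056)·568.4/210 = 0.11971464.
Suburban: Wₕ = 0.61696970; term = 0.61696970²·(1 − 0.01227898)·808/50 = 6.0757979.
Sum = 6.4320165.
SE = √(6.4320165) = 2.54.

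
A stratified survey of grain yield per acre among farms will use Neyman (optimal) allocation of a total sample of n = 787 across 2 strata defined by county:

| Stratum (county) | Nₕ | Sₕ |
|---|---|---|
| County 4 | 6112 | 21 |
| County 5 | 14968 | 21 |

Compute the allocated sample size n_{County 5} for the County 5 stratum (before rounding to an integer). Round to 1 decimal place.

Neyman allocation: nₕ = n·NₕSₕ / Σⱼ NⱼSⱼ.
Σ NⱼSⱼ = 6112·21 + 14968·21 = 442680.
n_{County 5} = 787·14968·21 / 442680 = 558.8.

558.8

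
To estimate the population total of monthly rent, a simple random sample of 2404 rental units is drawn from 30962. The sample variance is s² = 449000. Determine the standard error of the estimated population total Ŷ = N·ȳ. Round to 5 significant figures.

Var(Ŷ) = N²·Var(ȳ) = N²·(1 − n/N)·s²/n.
f = 2404/30962 = 0.07764356; Var(ȳ) = 0.92235644·449000/2404 = 172.2704.
Var(Ŷ) = 30962² · 172.2704 = 1.6514623 × 10^11.
SE(Ŷ) = √(1.6514623 × 10^11) = 406380.

406380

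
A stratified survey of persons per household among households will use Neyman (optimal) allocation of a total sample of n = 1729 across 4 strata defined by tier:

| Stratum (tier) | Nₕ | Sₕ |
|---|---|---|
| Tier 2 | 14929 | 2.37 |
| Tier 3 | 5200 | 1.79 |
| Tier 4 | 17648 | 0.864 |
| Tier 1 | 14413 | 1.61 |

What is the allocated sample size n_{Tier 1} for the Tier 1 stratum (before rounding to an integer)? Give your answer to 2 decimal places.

Neyman allocation: nₕ = n·NₕSₕ / Σⱼ NⱼSⱼ.
Σ NⱼSⱼ = 14929·2.37 + 5200·1.79 + 17648·0.864 + 14413·1.61 = 83142.532.
n_{Tier 1} = 1729·14413·1.61 / 83142.532 = 482.56.

482.56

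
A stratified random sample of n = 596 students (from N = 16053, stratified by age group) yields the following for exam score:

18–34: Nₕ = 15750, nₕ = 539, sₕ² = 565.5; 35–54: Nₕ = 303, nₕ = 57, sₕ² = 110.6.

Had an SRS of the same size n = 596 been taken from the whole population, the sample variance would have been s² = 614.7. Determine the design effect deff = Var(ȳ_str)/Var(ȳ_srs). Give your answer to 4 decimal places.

0.9827

Var(ȳ_str) = Σ Wₕ²(1−fₕ)sₕ²/nₕ with Wₕ = Nₕ/16053:
  18–34: (15750/16053)²·(1−539/15750)·565.5/539 = 0.97537082
  35–54: (303/16053)²·(1−57/303)·110.6/57 = 5.612361 × 10^-4
  → Var(ȳ_str) = 0.97593206.
Var(ȳ_srs) = (1 − 596/16053)·614.7/596 = 0.99308393.
deff = 0.97593206 / 0.99308393 = 0.9827.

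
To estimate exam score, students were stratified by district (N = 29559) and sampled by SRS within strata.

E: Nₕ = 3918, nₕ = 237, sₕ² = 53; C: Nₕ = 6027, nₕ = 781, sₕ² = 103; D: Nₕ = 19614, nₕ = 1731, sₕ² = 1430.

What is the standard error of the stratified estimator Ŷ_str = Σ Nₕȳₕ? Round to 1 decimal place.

17238.3

Var(Ŷ_str) = Σₕ Nₕ²(1 − fₕ)sₕ²/nₕ.
E: 3918²·(1 − 237/3918)·53/237 = 3.2252083 × 10^6.
C: 6027²·(1 − 781/6027)·103/781 = 4.1698043 × 10^6.
D: 19614²·(1 − 1731/19614)·1430/1731 = 2.8976473 × 10^8.
Sum = 2.9715974 × 10^8.
SE = √(2.9715974 × 10^8) = 17238.3.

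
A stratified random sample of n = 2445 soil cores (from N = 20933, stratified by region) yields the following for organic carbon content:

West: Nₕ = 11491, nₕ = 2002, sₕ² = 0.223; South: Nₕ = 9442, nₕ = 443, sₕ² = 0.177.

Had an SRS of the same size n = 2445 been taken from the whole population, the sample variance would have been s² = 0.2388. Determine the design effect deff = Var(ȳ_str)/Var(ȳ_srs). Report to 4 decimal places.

1.2195

Var(ȳ_str) = Σ Wₕ²(1−fₕ)sₕ²/nₕ with Wₕ = Nₕ/20933:
  West: (11491/20933)²·(1−2002/11491)·0.223/2002 = 2.7717631 × 10^-5
  South: (9442/20933)²·(1−443/9442)·0.177/443 = 7.7475581 × 10^-5
  → Var(ȳ_str) = 1.0519321 × 10^-4.
Var(ȳ_srs) = (1 − 2445/20933)·0.2388/2445 = 8.6260887 × 10^-5.
deff = (1.0519321 × 10^-4) / (8.6260887 × 10^-5) = 1.2195.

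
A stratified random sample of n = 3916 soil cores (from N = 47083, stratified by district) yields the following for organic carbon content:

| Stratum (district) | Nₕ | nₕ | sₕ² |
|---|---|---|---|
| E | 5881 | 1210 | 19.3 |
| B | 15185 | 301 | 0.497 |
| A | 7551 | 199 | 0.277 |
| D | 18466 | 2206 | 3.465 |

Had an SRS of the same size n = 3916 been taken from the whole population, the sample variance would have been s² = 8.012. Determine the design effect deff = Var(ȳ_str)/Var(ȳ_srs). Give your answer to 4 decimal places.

Var(ȳ_str) = Σ Wₕ²(1−fₕ)sₕ²/nₕ with Wₕ = Nₕ/47083:
  E: (5881/47083)²·(1−1210/5881)·19.3/1210 = 1.976536 × 10^-4
  B: (15185/47083)²·(1−301/15185)·0.497/301 = 1.683434 × 10^-4
  A: (7551/47083)²·(1−199/7551)·0.277/199 = 3.4858477 × 10^-5
  D: (18466/47083)²·(1−2206/18466)·3.465/2206 = 2.1274671 × 10^-4
  → Var(ȳ_str) = 6.1360219 × 10^-4.
Var(ȳ_srs) = (1 − 3916/47083)·8.012/3916 = 0.0018757977.
deff = (6.1360219 × 10^-4) / 0.0018757977 = 0.3271.

0.3271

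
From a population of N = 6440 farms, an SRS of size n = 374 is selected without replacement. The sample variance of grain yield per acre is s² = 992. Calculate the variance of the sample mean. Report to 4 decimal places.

Under SRS without replacement, Var(ȳ) = (1 − f)·s²/n with f = n/N = 374/6440 = 0.05807453.
Var(ȳ) = (1 − 0.05807453)·992/374 = 0.94192547·2.6524064 = 2.4983692.

2.4984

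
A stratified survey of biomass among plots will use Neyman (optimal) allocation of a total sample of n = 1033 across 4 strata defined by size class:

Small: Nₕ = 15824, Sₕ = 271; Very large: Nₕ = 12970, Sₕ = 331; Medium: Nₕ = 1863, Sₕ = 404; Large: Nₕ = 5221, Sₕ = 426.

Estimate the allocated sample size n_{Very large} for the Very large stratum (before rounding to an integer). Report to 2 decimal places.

Neyman allocation: nₕ = n·NₕSₕ / Σⱼ NⱼSⱼ.
Σ NⱼSⱼ = 15824·271 + 12970·331 + 1863·404 + 5221·426 = 1.1558172 × 10^7.
n_{Very large} = 1033·12970·331 / (1.1558172 × 10^7) = 383.69.

383.69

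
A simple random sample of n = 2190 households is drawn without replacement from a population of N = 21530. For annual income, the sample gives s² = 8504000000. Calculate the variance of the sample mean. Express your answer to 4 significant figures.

Under SRS without replacement, Var(ȳ) = (1 − f)·s²/n with f = n/N = 2190/21530 = 0.10171853.
Var(ȳ) = (1 − 0.10171853)·8504000000/2190 = 0.89828147·3.883105 × 10^6 = 3.4881213 × 10^6.

3.488 × 10^6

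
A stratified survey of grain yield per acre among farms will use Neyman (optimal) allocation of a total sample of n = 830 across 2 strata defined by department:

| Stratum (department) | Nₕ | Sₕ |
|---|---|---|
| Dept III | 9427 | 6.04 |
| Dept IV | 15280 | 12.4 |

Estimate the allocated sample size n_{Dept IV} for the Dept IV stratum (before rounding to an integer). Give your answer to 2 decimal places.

Neyman allocation: nₕ = n·NₕSₕ / Σⱼ NⱼSⱼ.
Σ NⱼSⱼ = 9427·6.04 + 15280·12.4 = 246411.08.
n_{Dept IV} = 830·15280·12.4 / 246411.08 = 638.21.

638.21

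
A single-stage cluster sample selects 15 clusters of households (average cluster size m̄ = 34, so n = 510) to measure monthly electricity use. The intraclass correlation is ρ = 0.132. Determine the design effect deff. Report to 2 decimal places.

deff = 1 + (34 − 1)·0.132 = 1 + 4.356 = 5.356.

5.36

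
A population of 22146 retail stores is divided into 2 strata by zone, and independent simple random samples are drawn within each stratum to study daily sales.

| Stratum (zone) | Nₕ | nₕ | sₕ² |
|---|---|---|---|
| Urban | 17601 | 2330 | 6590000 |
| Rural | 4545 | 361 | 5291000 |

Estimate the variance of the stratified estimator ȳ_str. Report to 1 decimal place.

2118.3

Var(ȳ_str) = Σₕ Wₕ²(1 − fₕ)sₕ²/nₕ with Wₕ = Nₕ/N, N = 22146.
Urban: Wₕ = 0.79477106; term = 0.79477106²·(1 − 0.13237884)·6590000/2330 = 1550.0429.
Rural: Wₕ = 0.20522894; term = 0.20522894²·(1 − 0.07942794)·5291000/361 = 568.28414.
Sum = 2118.327.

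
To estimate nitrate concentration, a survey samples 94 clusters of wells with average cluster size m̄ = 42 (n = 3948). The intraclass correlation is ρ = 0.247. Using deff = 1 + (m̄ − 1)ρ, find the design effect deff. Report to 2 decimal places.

11.13

deff = 1 + (42 − 1)·0.247 = 1 + 10.127 = 11.127.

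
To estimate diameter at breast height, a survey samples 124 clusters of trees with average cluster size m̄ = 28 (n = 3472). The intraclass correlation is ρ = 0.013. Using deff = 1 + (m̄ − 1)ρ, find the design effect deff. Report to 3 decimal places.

deff = 1 + (28 − 1)·0.013 = 1 + 0.351 = 1.351.

1.351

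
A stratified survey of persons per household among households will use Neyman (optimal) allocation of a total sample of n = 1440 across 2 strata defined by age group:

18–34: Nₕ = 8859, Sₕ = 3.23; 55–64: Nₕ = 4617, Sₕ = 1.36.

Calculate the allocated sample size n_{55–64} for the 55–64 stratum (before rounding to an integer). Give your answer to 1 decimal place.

259.1

Neyman allocation: nₕ = n·NₕSₕ / Σⱼ NⱼSⱼ.
Σ NⱼSⱼ = 8859·3.23 + 4617·1.36 = 34893.69.
n_{55–64} = 1440·4617·1.36 / 34893.69 = 259.1.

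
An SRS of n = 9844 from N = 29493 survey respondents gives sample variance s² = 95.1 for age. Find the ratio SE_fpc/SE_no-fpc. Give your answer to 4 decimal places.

0.8162

f = n/N = 9844/29493 = 0.33377412.
SE_no-fpc = √(s²/n) = 0.098288896; SE_fpc = √((1−f)s²/n) = 0.080226013.
Ratio = √(1−f) = 0.81622661.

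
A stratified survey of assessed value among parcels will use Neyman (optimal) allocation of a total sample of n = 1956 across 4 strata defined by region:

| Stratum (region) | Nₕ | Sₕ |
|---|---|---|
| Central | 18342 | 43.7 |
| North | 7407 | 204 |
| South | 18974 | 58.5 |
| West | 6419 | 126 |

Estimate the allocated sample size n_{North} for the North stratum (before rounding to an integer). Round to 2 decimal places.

698.49

Neyman allocation: nₕ = n·NₕSₕ / Σⱼ NⱼSⱼ.
Σ NⱼSⱼ = 18342·43.7 + 7407·204 + 18974·58.5 + 6419·126 = 4.2313464 × 10^6.
n_{North} = 1956·7407·204 / (4.2313464 × 10^6) = 698.49.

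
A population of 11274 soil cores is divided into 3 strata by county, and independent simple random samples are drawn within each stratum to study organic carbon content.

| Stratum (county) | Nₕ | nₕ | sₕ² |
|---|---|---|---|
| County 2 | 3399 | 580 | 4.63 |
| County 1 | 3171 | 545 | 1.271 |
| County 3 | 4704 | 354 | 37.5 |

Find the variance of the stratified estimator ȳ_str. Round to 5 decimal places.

0.01781

Var(ȳ_str) = Σₕ Wₕ²(1 − fₕ)sₕ²/nₕ with Wₕ = Nₕ/N, N = 11274.
County 2: Wₕ = 0.30149015; term = 0.30149015²·(1 − 0.17063842)·4.63/580 = 6.0178752 × 10^-4.
County 1: Wₕ = 0.28126663; term = 0.28126663²·(1 − 0.17187007)·1.271/545 = 1.5278614 × 10^-4.
County 3: Wₕ = 0.41724321; term = 0.41724321²·(1 − 0.07525510)·37.5/354 = 0.017054089.
Sum = 0.017808663.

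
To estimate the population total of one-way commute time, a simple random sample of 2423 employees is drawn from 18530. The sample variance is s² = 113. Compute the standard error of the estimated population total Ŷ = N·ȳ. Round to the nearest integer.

Var(Ŷ) = N²·Var(ȳ) = N²·(1 − n/N)·s²/n.
f = 2423/18530 = 0.13076093; Var(ȳ) = 0.86923907·113/2423 = 0.040538182.
Var(Ŷ) = 18530² · 0.040538182 = 1.3919227 × 10^7.
SE(Ŷ) = √(1.3919227 × 10^7) = 3731.

3731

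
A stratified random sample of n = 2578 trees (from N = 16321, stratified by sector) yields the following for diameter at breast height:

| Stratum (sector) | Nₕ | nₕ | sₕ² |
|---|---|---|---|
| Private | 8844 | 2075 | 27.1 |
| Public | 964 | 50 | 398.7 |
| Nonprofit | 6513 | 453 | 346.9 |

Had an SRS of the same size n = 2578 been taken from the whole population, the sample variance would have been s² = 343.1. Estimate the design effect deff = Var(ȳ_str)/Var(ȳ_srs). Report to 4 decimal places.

Var(ȳ_str) = Σ Wₕ²(1−fₕ)sₕ²/nₕ with Wₕ = Nₕ/16321:
  Private: (8844/16321)²·(1−2075/8844)·27.1/2075 = 0.0029351541
  Public: (964/16321)²·(1−50/964)·398.7/50 = 0.026375818
  Nonprofit: (6513/16321)²·(1−453/6513)·346.9/453 = 0.11346614
  → Var(ȳ_str) = 0.14277711.
Var(ȳ_srs) = (1 − 2578/16321)·343.1/2578 = 0.11206567.
deff = 0.14277711 / 0.11206567 = 1.2740.

1.2740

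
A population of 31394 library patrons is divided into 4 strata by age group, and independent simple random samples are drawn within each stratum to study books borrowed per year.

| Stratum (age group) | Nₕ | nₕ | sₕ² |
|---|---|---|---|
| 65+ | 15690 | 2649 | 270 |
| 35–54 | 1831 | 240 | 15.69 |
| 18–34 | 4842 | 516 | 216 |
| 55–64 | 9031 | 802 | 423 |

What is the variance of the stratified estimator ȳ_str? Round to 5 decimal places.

0.07002

Var(ȳ_str) = Σₕ Wₕ²(1 − fₕ)sₕ²/nₕ with Wₕ = Nₕ/N, N = 31394.
65+: Wₕ = 0.49977703; term = 0.49977703²·(1 − 0.16883365)·270/2649 = 0.021160325.
35–54: Wₕ = 0.05832325; term = 0.05832325²·(1 − 0.13107591)·15.69/240 = 1.9323105 × 10^-4.
18–34: Wₕ = 0.15423329; term = 0.15423329²·(1 − 0.10656753)·216/516 = 0.0088965586.
55–64: Wₕ = 0.28766643; term = 0.28766643²·(1 − 0.08880523)·423/802 = 0.03977.
Sum = 0.070020115.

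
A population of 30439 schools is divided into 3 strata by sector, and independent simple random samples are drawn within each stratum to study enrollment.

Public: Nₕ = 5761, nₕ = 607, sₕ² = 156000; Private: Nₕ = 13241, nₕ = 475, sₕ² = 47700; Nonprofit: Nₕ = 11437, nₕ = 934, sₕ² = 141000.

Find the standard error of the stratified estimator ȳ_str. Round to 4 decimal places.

Var(ȳ_str) = Σₕ Wₕ²(1 − fₕ)sₕ²/nₕ with Wₕ = Nₕ/N, N = 30439.
Public: Wₕ = 0.18926377; term = 0.18926377²·(1 − 0.10536365)·156000/607 = 8.2360208.
Private: Wₕ = 0.43500115; term = 0.43500115²·(1 − 0.03587342)·47700/475 = 18.320598.
Nonprofit: Wₕ = 0.37573508; term = 0.37573508²·(1 − 0.08166477)·141000/934 = 19.572079.
Sum = 46.128698.
SE = √(46.128698) = 6.7918.

6.7918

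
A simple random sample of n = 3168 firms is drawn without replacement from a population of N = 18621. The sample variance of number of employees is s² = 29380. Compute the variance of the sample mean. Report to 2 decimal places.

Under SRS without replacement, Var(ȳ) = (1 − f)·s²/n with f = n/N = 3168/18621 = 0.17013050.
Var(ȳ) = (1 − 0.17013050)·29380/3168 = 0.82986950·9.2739899 = 7.6962014.

7.70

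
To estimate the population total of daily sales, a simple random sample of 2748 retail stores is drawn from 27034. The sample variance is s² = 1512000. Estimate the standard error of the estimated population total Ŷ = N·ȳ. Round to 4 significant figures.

601000

Var(Ŷ) = N²·Var(ȳ) = N²·(1 − n/N)·s²/n.
f = 2748/27034 = 0.10164977; Var(ȳ) = 0.89835023·1512000/2748 = 494.28877.
Var(Ŷ) = 27034² · 494.28877 = 3.612446 × 10^11.
SE(Ŷ) = √(3.612446 × 10^11) = 601000.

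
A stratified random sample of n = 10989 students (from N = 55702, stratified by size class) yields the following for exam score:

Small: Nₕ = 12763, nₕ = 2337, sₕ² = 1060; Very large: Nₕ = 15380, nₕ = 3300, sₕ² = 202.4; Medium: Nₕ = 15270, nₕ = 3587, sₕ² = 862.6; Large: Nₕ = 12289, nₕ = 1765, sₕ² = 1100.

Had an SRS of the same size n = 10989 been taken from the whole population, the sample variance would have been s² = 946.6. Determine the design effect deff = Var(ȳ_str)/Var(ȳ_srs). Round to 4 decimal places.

0.9101

Var(ȳ_str) = Σ Wₕ²(1−fₕ)sₕ²/nₕ with Wₕ = Nₕ/55702:
  Small: (12763/55702)²·(1−2337/12763)·1060/2337 = 0.019452529
  Very large: (15380/55702)²·(1−3300/15380)·202.4/3300 = 0.0036726392
  Medium: (15270/55702)²·(1−3587/15270)·862.6/3587 = 0.013827062
  Large: (12289/55702)²·(1−1765/12289)·1100/1765 = 0.025977884
  → Var(ȳ_str) = 0.062930114.
Var(ȳ_srs) = (1 − 10989/55702)·946.6/10989 = 0.069146682.
deff = 0.062930114 / 0.069146682 = 0.9101.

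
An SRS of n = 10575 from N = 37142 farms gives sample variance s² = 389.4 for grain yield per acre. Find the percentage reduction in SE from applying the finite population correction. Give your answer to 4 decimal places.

f = n/N = 10575/37142 = 0.28471811.
SE_no-fpc = √(s²/n) = 0.1918924; SE_fpc = √((1−f)s²/n) = 0.16229173.
Ratio = √(1−f) = 0.84574340. Reduction = 100·(1 − 0.84574340) = 15.4257%.

15.4257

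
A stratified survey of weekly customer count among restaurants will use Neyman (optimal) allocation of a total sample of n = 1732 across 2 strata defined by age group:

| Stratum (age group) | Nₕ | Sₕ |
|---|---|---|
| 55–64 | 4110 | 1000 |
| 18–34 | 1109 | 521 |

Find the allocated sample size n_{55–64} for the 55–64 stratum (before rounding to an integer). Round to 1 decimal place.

Neyman allocation: nₕ = n·NₕSₕ / Σⱼ NⱼSⱼ.
Σ NⱼSⱼ = 4110·1000 + 1109·521 = 4.687789 × 10^6.
n_{55–64} = 1732·4110·1000 / (4.687789 × 10^6) = 1518.5.

1518.5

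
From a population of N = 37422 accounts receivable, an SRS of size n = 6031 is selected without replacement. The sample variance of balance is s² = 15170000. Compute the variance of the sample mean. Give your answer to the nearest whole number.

2110

Under SRS without replacement, Var(ȳ) = (1 − f)·s²/n with f = n/N = 6031/37422 = 0.16116188.
Var(ȳ) = (1 − 0.16116188)·15170000/6031 = 0.83883812·2515.3374 = 2109.9609.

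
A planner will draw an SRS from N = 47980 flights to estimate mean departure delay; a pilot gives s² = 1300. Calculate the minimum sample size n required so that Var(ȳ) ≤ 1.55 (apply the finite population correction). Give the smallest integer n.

Without fpc, n₀ = s²/D = 1300/1.55 = 838.7097.
With fpc, (1 − n/N)·s²/n ≤ D requires n ≥ n₀/(1 + n₀/N) = 838.7097/(1 + 838.7097/47980) = 824.3006.
Rounding up, n = 825.

825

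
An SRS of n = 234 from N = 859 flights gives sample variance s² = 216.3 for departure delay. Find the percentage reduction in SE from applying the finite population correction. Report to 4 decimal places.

14.7011

f = n/N = 234/859 = 0.27240978.
SE_no-fpc = √(s²/n) = 0.96143589; SE_fpc = √((1−f)s²/n) = 0.82009423.
Ratio = √(1−f) = 0.85298899. Reduction = 100·(1 − 0.85298899) = 14.7011%.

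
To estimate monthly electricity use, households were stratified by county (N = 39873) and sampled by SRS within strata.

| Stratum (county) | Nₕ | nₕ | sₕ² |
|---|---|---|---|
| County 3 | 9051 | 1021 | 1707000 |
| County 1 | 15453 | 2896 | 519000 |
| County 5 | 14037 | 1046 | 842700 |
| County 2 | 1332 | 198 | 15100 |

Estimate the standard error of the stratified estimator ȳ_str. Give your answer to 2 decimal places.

13.81

Var(ȳ_str) = Σₕ Wₕ²(1 − fₕ)sₕ²/nₕ with Wₕ = Nₕ/N, N = 39873.
County 3: Wₕ = 0.22699571; term = 0.22699571²·(1 − 0.11280521)·1707000/1021 = 76.429684.
County 1: Wₕ = 0.38755549; term = 0.38755549²·(1 − 0.18740698)·519000/2896 = 21.873067.
County 5: Wₕ = 0.35204274; term = 0.35204274²·(1 − 0.07451735)·842700/1046 = 92.406042.
County 2: Wₕ = 0.03340606; term = 0.03340606²·(1 − 0.14864865)·15100/198 = 0.072455476.
Sum = 190.78125.
SE = √(190.78125) = 13.81.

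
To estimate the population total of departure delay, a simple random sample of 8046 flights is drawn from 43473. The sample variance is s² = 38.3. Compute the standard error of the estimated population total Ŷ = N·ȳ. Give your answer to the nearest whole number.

Var(Ŷ) = N²·Var(ȳ) = N²·(1 − n/N)·s²/n.
f = 8046/43473 = 0.18508039; Var(ȳ) = 0.81491961·38.3/8046 = 0.0038791227.
Var(Ŷ) = 43473² · 0.0038791227 = 7.3311607 × 10^6.
SE(Ŷ) = √(7.3311607 × 10^6) = 2708.

2708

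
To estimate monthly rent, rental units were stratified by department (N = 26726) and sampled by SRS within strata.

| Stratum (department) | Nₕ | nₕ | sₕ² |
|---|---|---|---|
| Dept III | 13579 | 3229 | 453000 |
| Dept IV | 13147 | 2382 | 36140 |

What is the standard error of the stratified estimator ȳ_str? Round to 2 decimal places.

5.53

Var(ȳ_str) = Σₕ Wₕ²(1 − fₕ)sₕ²/nₕ with Wₕ = Nₕ/N, N = 26726.
Dept III: Wₕ = 0.50808202; term = 0.50808202²·(1 − 0.23779365)·453000/3229 = 27.603895.
Dept IV: Wₕ = 0.49191798; term = 0.49191798²·(1 − 0.18118202)·36140/2382 = 3.0062089.
Sum = 30.610104.
SE = √(30.610104) = 5.53.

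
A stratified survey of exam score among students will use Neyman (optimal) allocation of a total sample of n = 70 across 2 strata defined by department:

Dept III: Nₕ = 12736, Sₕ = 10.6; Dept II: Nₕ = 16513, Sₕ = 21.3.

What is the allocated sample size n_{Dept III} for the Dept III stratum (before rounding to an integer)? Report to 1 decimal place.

Neyman allocation: nₕ = n·NₕSₕ / Σⱼ NⱼSⱼ.
Σ NⱼSⱼ = 12736·10.6 + 16513·21.3 = 486728.5.
n_{Dept III} = 70·12736·10.6 / 486728.5 = 19.4.

19.4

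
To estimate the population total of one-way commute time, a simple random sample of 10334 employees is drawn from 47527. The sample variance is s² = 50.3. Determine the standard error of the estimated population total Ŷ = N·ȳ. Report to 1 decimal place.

2933.3

Var(Ŷ) = N²·Var(ȳ) = N²·(1 − n/N)·s²/n.
f = 10334/47527 = 0.21743430; Var(ȳ) = 0.78256570·50.3/10334 = 0.0038090821.
Var(Ŷ) = 47527² · 0.0038090821 = 8.6040146 × 10^6.
SE(Ŷ) = √(8.6040146 × 10^6) = 2933.3.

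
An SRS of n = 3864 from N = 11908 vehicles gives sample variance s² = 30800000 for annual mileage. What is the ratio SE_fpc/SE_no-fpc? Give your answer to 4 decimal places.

f = n/N = 3864/11908 = 0.32448774.
SE_no-fpc = √(s²/n) = 89.280538; SE_fpc = √((1−f)s²/n) = 73.379275.
Ratio = √(1−f) = 0.82189553.

0.8219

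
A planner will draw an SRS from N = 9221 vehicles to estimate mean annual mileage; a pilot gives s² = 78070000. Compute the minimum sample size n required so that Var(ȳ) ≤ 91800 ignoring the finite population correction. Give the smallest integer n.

Without fpc, n₀ = s²/D = 78070000/91800 = 850.4357.
Rounding up, n = 851.

851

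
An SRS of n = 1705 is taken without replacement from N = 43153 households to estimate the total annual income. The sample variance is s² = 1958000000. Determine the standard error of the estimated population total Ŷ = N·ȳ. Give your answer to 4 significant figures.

4.532 × 10^7

Var(Ŷ) = N²·Var(ȳ) = N²·(1 − n/N)·s²/n.
f = 1705/43153 = 0.03951058; Var(ȳ) = 0.96048942·1958000000/1705 = 1.1030137 × 10^6.
Var(Ŷ) = 43153² · (1.1030137 × 10^6) = 2.0540116 × 10^15.
SE(Ŷ) = √(2.0540116 × 10^15) = 4.532 × 10^7.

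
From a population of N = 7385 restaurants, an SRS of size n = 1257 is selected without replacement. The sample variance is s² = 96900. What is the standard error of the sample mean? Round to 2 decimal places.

Under SRS without replacement, Var(ȳ) = (1 − f)·s²/n with f = n/N = 1257/7385 = 0.17020988.
Var(ȳ) = (1 − 0.17020988)·96900/1257 = 0.82979012·77.088305 = 63.967114.
SE(ȳ) = √(63.967114) = 8.00.

8.00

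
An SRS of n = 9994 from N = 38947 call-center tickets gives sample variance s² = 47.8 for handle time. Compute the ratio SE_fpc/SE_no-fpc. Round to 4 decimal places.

0.8622

f = n/N = 9994/38947 = 0.25660513.
SE_no-fpc = √(s²/n) = 0.069158295; SE_fpc = √((1−f)s²/n) = 0.059628524.
Ratio = √(1−f) = 0.86220350.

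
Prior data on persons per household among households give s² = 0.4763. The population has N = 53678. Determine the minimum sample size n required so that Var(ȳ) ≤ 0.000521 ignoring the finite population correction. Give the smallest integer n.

915

Without fpc, n₀ = s²/D = 0.4763/0.000521 = 914.2035.
Rounding up, n = 915.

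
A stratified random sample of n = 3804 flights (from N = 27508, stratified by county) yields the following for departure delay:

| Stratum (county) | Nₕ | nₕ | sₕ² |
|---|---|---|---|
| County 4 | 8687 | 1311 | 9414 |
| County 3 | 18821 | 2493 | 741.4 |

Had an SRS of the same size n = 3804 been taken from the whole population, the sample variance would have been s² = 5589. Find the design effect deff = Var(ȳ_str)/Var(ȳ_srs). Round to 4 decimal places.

Var(ȳ_str) = Σ Wₕ²(1−fₕ)sₕ²/nₕ with Wₕ = Nₕ/27508:
  County 4: (8687/27508)²·(1−1311/8687)·9414/1311 = 0.60805687
  County 3: (18821/27508)²·(1−2493/18821)·741.4/2493 = 0.12077803
  → Var(ȳ_str) = 0.7288349.
Var(ȳ_srs) = (1 − 3804/27508)·5589/3804 = 1.2660656.
deff = 0.7288349 / 1.2660656 = 0.5757.

0.5757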